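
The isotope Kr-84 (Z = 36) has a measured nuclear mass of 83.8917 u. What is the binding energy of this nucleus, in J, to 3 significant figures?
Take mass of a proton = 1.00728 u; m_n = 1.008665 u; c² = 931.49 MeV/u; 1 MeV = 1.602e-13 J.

Z = 36, so N = A − Z = 84 − 36 = 48.
Mass of separated nucleons = 36(1.00728) + 48(1.008665) = 36.26208 + 48.415920 = 84.678000 u
Δm = 84.678000 − 83.8917 = 0.786300 u
E_B = 0.786300 × 931.49 = 732.431 MeV
In joules: 732.431 MeV × 1.602e-13 J/MeV = 1.1734e-10 J

1.17e-10 J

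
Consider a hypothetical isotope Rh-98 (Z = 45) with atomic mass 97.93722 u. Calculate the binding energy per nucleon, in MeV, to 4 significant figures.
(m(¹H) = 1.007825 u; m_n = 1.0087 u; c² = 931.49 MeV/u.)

The nucleus contains 45 protons and 98 − 45 = 53 neutrons.
Σm = 45·m(¹H) + 53·m_n = 45.352125 + 53.4611 = 98.813225 u
Δm = 98.813225 − 97.93722 = 0.876005 u
Converting to energy: 0.876005 u × 931.49 MeV/u = 815.990 MeV
Dividing by A = 98 gives 8.326 MeV per nucleon.

8.326 MeV/nucleon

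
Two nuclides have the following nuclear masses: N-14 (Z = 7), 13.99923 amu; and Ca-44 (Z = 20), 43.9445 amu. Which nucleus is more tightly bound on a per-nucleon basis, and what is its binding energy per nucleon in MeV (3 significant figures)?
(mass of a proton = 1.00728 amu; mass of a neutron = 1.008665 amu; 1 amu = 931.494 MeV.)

N-14: Σm = 7(1.00728) + 7(1.008665) = 14.111615 amu; Δm = 0.112385 amu; E_B = 104.69 MeV; E_B/A = 7.478 MeV
Ca-44: Σm = 20(1.00728) + 24(1.008665) = 44.353560 amu; Δm = 0.409060 amu; E_B = 381.04 MeV; E_B/A = 8.660 MeV
Ca-44 has the higher binding energy per nucleon, so it is the more tightly bound nucleus.

Ca-44; 8.66 MeV/nucleon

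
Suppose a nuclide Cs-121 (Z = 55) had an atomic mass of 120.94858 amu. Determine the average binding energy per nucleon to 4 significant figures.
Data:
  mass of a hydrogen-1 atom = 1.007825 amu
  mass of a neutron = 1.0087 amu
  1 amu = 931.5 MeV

8.129 MeV/nucleon

With 55 protons and 66 neutrons (A = 121):
Total constituent mass: 55 × 1.007825 + 66 × 1.0087 = 122.004575 amu
Mass defect Δm = 122.004575 − 120.94858 = 1.055995 amu
Converting to energy: 1.055995 amu × 931.5 MeV/amu = 983.659 MeV
Dividing by A = 121 gives 8.129 MeV per nucleon.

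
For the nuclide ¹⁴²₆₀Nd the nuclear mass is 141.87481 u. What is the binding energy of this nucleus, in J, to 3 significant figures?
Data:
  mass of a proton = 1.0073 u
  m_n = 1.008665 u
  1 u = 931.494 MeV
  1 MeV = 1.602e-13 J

Σm = 60·m_p + 82·m_n = 60.4380 + 82.710530 = 143.148530 u
The mass defect is 143.148530 − 141.87481 = 1.273720 u.
Binding energy = Δm·c² = 1.273720 × 931.494 MeV/u = 1186.46 MeV
In joules: 1186.46 MeV × 1.602e-13 J/MeV = 1.9007e-10 J

1.90e-10 J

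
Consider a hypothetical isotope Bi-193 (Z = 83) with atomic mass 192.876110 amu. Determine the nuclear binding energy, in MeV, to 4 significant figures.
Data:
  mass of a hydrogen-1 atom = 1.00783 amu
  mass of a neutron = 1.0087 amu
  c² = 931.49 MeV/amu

With 83 protons and 110 neutrons (A = 193):
Total constituent mass: 83 × 1.00783 + 110 × 1.0087 = 194.60689 amu
The mass defect is 194.60689 − 192.876110 = 1.730780 amu.
Binding energy = Δm·c² = 1.730780 × 931.49 MeV/amu = 1612.20 MeV

1612 MeV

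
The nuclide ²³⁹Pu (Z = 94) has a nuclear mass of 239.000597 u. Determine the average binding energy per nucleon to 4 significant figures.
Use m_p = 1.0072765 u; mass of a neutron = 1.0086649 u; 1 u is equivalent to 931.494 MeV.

7.560 MeV/nucleon

Z = 94, so N = A − Z = 239 − 94 = 145.
Mass of separated nucleons = 94(1.0072765) + 145(1.0086649) = 94.6839910 + 146.2564105 = 240.9404015 u
The mass defect is 240.9404015 − 239.000597 = 1.9398045 u.
Converting to energy: 1.9398045 u × 931.494 MeV/u = 1806.92 MeV
Per nucleon: 1806.92 / 239 = 7.560 MeV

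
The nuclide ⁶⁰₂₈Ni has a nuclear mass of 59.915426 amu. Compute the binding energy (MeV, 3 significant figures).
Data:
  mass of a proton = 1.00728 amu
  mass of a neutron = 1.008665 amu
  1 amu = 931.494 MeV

527 MeV

Z = 28, so N = A − Z = 60 − 28 = 32.
Total constituent mass: 28 × 1.00728 + 32 × 1.008665 = 60.481120 amu
Δm = 60.481120 − 59.915426 = 0.565694 amu
Converting to energy: 0.565694 amu × 931.494 MeV/amu = 526.941 MeV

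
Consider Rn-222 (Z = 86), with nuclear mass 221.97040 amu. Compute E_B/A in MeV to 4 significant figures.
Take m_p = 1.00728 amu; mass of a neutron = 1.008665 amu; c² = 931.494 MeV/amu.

With 86 protons and 136 neutrons (A = 222):
Total constituent mass: 86 × 1.00728 + 136 × 1.008665 = 223.804520 amu
Δm = 223.804520 − 221.97040 = 1.834120 amu
E_B = 1.834120 × 931.494 = 1708.47 MeV
Dividing by A = 222 gives 7.696 MeV per nucleon.

7.696 MeV/nucleon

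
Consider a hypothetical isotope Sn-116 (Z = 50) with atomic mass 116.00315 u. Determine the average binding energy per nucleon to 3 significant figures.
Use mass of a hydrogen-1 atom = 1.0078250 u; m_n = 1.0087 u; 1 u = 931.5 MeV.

7.73 MeV/nucleon

Total constituent mass: 50 × 1.0078250 + 66 × 1.0087 = 116.9654500 u
Mass defect Δm = 116.9654500 − 116.00315 = 0.9623000 u
E_B = 0.9623000 × 931.5 = 896.382 MeV
Dividing by A = 116 gives 7.727 MeV per nucleon.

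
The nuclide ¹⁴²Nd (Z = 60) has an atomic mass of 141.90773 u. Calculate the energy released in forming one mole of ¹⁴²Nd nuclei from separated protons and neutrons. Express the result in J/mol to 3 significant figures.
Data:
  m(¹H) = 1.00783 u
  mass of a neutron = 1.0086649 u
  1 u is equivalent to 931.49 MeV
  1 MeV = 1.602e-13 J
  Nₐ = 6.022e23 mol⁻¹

1.14e+14 J/mol

Σm = 60·m(¹H) + 82·m_n = 60.46980 + 82.7105218 = 143.1803218 u
Δm = 143.1803218 − 141.90773 = 1.2725918 u
Converting to energy: 1.2725918 u × 931.49 MeV/u = 1185.41 MeV
Per nucleus in joules: 1185.41 MeV × 1.602e-13 J/MeV = 1.8990e-10 J
Per mole: 1.8990e-10 J × 6.022e23 mol⁻¹ = 1.1436e+14 J/mol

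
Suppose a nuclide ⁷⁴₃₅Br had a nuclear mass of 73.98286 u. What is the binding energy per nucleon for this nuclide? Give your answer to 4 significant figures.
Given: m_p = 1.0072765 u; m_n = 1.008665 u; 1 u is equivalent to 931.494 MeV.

7.675 MeV/nucleon

Σm = 35·m_p + 39·m_n = 35.2546775 + 39.337935 = 74.5926125 u
The mass defect is 74.5926125 − 73.98286 = 0.6097525 u.
Converting to energy: 0.6097525 u × 931.494 MeV/u = 567.981 MeV
Dividing by A = 74 gives 7.675 MeV per nucleon.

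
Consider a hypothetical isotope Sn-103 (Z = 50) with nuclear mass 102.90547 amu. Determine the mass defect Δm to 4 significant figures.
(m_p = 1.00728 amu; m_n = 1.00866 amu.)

Σm = 50·m_p + 53·m_n = 50.36400 + 53.45898 = 103.82298 amu
Δm = 103.82298 − 102.90547 = 0.91751 amu

0.9175 amu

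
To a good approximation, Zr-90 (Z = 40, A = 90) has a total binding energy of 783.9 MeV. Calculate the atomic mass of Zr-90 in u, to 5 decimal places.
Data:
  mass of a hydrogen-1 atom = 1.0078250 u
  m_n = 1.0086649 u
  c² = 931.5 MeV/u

Mass defect = 783.9 MeV / (931.5 MeV/u) = 0.8415459 u
Constituent mass = 40(1.0078250) + 50(1.0086649) = 90.7462450 u
Atomic mass = 90.7462450 − 0.8415459 = 89.9046991 u ≈ 89.90470 u (to 5 decimal places)

89.90470 u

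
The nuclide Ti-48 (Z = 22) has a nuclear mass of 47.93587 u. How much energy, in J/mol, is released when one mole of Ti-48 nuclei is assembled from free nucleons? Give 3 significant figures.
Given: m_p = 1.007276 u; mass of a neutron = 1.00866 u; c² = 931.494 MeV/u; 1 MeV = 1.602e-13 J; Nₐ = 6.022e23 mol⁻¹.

With 22 protons and 26 neutrons (A = 48):
Σm = 22·m_p + 26·m_n = 22.160072 + 26.22516 = 48.385232 u
The mass defect is 48.385232 − 47.93587 = 0.449362 u.
Converting to energy: 0.449362 u × 931.494 MeV/u = 418.578 MeV
Per nucleus in joules: 418.578 MeV × 1.602e-13 J/MeV = 6.7056e-11 J
Per mole: 6.7056e-11 J × 6.022e23 mol⁻¹ = 4.0381e+13 J/mol

4.04e+13 J/mol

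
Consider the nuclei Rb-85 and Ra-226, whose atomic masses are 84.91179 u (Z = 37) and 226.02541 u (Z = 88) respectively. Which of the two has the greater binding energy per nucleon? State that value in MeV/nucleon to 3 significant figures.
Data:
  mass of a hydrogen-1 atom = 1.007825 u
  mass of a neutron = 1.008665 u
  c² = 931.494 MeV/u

Rb-85: Σm = 37(1.007825) + 48(1.008665) = 85.705445 u; Δm = 0.793655 u; E_B = 739.28 MeV; E_B/A = 8.697 MeV
Ra-226: Σm = 88(1.007825) + 138(1.008665) = 227.884370 u; Δm = 1.858960 u; E_B = 1731.6 MeV; E_B/A = 7.662 MeV
Rb-85 has the higher binding energy per nucleon, so it is the more tightly bound nucleus.

Rb-85; 8.70 MeV/nucleon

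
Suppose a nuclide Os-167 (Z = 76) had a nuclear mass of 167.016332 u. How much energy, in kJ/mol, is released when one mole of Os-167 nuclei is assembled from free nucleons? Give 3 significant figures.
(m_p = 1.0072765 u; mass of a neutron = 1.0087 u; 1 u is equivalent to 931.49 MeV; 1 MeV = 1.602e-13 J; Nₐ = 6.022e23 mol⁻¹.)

With 76 protons and 91 neutrons (A = 167):
Mass of separated nucleons = 76(1.0072765) + 91(1.0087) = 76.5530140 + 91.7917 = 168.3447140 u
The mass defect is 168.3447140 − 167.016332 = 1.3283820 u.
E_B = 1.3283820 × 931.49 = 1237.37 MeV
Per nucleus in joules: 1237.37 MeV × 1.602e-13 J/MeV = 1.9823e-10 J
Per mole: 1.9823e-10 J × 6.022e23 mol⁻¹ = 1.1937e+14 J/mol

1.19e+11 kJ/mol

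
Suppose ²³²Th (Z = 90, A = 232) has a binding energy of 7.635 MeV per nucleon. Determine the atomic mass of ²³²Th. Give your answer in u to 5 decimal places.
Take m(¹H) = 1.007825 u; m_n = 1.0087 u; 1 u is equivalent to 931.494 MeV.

232.03806 u

Total binding energy = 232 × 7.635 = 1771.320 MeV
Mass defect = 1771.320 MeV / (931.494 MeV/u) = 1.9015903 u
Constituent mass = 90(1.007825) + 142(1.0087) = 233.939650 u
Atomic mass = 233.939650 − 1.9015903 = 232.0380597 u ≈ 232.03806 u (to 5 decimal places)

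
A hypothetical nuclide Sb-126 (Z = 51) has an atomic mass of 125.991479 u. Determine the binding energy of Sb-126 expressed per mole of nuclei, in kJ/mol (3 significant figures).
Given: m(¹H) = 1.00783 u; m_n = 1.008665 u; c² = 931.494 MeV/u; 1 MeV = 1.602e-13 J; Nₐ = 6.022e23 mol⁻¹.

9.51e+10 kJ/mol

Mass of separated nucleons = 51(1.00783) + 75(1.008665) = 51.39933 + 75.649875 = 127.049205 u
Δm = 127.049205 − 125.991479 = 1.057726 u
E_B = 1.057726 × 931.494 = 985.265 MeV
Per nucleus in joules: 985.265 MeV × 1.602e-13 J/MeV = 1.5784e-10 J
Per mole: 1.5784e-10 J × 6.022e23 mol⁻¹ = 9.5051e+13 J/mol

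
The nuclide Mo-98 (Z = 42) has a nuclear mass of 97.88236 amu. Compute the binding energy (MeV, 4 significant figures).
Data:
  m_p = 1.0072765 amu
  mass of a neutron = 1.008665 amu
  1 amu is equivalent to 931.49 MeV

With 42 protons and 56 neutrons (A = 98):
Σm = 42·m_p + 56·m_n = 42.3056130 + 56.485240 = 98.7908530 amu
Δm = 98.7908530 − 97.88236 = 0.9084930 amu
Converting to energy: 0.9084930 amu × 931.49 MeV/amu = 846.252 MeV

846.3 MeV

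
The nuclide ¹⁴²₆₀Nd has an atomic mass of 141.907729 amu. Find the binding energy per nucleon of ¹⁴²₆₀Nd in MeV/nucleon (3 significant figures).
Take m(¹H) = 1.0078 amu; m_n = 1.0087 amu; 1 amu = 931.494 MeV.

8.36 MeV/nucleon

The nucleus contains 60 protons and 142 − 60 = 82 neutrons.
Σm = 60·m(¹H) + 82·m_n = 60.4680 + 82.7134 = 143.1814 amu
Δm = 143.1814 − 141.907729 = 1.273671 amu
Binding energy = Δm·c² = 1.273671 × 931.494 MeV/amu = 1186.42 MeV
BE/A = 1186.42 MeV / 142 = 8.355 MeV/nucleon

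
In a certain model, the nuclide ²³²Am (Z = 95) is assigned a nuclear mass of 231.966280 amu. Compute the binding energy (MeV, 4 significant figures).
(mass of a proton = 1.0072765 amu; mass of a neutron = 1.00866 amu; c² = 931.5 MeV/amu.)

1780 MeV

Σm = 95·m_p + 137·m_n = 95.6912675 + 138.18642 = 233.8776875 amu
The mass defect is 233.8776875 − 231.966280 = 1.9114075 amu.
Binding energy = Δm·c² = 1.9114075 × 931.5 MeV/amu = 1780.48 MeV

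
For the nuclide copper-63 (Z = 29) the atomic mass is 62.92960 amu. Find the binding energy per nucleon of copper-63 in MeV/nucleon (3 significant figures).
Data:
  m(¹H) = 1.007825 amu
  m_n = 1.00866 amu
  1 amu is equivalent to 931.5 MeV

8.75 MeV/nucleon

Total constituent mass: 29 × 1.007825 + 34 × 1.00866 = 63.521365 amu
Δm = 63.521365 − 62.92960 = 0.591765 amu
Binding energy = Δm·c² = 0.591765 × 931.5 MeV/amu = 551.229 MeV
Per nucleon: 551.229 / 63 = 8.750 MeV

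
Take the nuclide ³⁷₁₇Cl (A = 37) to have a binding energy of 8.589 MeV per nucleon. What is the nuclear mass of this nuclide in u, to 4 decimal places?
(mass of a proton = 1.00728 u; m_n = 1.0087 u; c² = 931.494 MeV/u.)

36.9566 u

Total binding energy = 37 × 8.589 = 317.793 MeV
Mass defect = 317.793 MeV / (931.494 MeV/u) = 0.341165 u
Constituent mass = 17(1.00728) + 20(1.0087) = 37.29776 u
Nuclear mass = 37.29776 − 0.341165 = 36.956595 u ≈ 36.9566 u (to 4 decimal places)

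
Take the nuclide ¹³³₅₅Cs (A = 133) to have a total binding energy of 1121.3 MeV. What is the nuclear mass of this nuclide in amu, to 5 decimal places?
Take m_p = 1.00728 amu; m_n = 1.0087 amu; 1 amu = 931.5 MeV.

132.87524 amu

Mass defect = 1121.3 MeV / (931.5 MeV/amu) = 1.2037574 amu
Constituent mass = 55(1.00728) + 78(1.0087) = 134.07900 amu
Nuclear mass = 134.07900 − 1.2037574 = 132.8752426 amu ≈ 132.87524 amu (to 5 decimal places)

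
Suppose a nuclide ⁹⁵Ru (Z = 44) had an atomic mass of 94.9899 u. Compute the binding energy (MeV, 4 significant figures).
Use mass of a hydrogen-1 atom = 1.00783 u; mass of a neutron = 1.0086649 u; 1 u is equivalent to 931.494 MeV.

742.0 MeV

Σm = 44·m(¹H) + 51·m_n = 44.34452 + 51.4419099 = 95.7864299 u
The mass defect is 95.7864299 − 94.9899 = 0.7965299 u.
Binding energy = Δm·c² = 0.7965299 × 931.494 MeV/u = 741.963 MeV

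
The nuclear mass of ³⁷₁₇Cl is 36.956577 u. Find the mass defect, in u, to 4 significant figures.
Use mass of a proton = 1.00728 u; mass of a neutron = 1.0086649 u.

0.3405 u

Z = 17, so N = A − Z = 37 − 17 = 20.
Σm = 17·m_p + 20·m_n = 17.12376 + 20.1732980 = 37.2970580 u
Δm = 37.2970580 − 36.956577 = 0.3404810 u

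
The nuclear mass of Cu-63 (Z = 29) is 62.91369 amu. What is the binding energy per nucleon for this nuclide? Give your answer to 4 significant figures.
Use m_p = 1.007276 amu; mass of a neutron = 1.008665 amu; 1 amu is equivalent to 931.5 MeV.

The nucleus contains 29 protons and 63 − 29 = 34 neutrons.
Mass of separated nucleons = 29(1.007276) + 34(1.008665) = 29.211004 + 34.294610 = 63.505614 amu
The mass defect is 63.505614 − 62.91369 = 0.591924 amu.
Converting to energy: 0.591924 amu × 931.5 MeV/amu = 551.377 MeV
Per nucleon: 551.377 / 63 = 8.752 MeV

8.752 MeV/nucleon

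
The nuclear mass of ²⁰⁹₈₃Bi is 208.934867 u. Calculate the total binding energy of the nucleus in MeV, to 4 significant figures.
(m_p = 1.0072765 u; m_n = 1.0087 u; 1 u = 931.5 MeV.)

1644 MeV

Z = 83, so N = A − Z = 209 − 83 = 126.
Total constituent mass: 83 × 1.0072765 + 126 × 1.0087 = 210.7001495 u
Δm = 210.7001495 − 208.934867 = 1.7652825 u
E_B = 1.7652825 × 931.5 = 1644.36 MeV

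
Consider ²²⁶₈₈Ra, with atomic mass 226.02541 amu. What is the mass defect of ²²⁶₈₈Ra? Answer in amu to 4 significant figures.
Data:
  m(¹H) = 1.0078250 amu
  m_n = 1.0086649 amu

1.859 amu

Mass of separated nucleons = 88(1.0078250) + 138(1.0086649) = 88.6886000 + 139.1957562 = 227.8843562 amu
The mass defect is 227.8843562 − 226.02541 = 1.8589462 amu.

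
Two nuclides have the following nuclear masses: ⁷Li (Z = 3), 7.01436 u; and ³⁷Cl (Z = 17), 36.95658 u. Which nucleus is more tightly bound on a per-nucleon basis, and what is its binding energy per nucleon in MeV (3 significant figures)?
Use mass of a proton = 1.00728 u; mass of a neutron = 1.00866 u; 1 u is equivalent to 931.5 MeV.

³⁷Cl; 8.57 MeV/nucleon

⁷Li: Σm = 3(1.00728) + 4(1.00866) = 7.05648 u; Δm = 0.04212 u; E_B = 39.2348 MeV; E_B/A = 5.60497 MeV
³⁷Cl: Σm = 17(1.00728) + 20(1.00866) = 37.29696 u; Δm = 0.34038 u; E_B = 317.06 MeV; E_B/A = 8.569 MeV
³⁷Cl has the higher binding energy per nucleon, so it is the more tightly bound nucleus.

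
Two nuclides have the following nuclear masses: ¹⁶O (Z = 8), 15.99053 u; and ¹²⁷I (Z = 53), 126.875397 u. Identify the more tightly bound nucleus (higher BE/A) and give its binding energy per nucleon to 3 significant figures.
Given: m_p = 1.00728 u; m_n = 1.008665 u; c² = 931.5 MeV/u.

¹²⁷I; 8.45 MeV/nucleon

¹⁶O: Σm = 8(1.00728) + 8(1.008665) = 16.127560 u; Δm = 0.137030 u; E_B = 127.64 MeV; E_B/A = 7.978 MeV
¹²⁷I: Σm = 53(1.00728) + 74(1.008665) = 128.027050 u; Δm = 1.151653 u; E_B = 1072.8 MeV; E_B/A = 8.447 MeV
¹²⁷I has the higher binding energy per nucleon, so it is the more tightly bound nucleus.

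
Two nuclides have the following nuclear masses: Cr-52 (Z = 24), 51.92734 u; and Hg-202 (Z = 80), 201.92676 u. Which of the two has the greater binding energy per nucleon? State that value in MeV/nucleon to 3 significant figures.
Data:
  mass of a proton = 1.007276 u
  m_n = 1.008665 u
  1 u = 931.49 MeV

Cr-52; 8.78 MeV/nucleon

Cr-52: Σm = 24(1.007276) + 28(1.008665) = 52.417244 u; Δm = 0.489904 u; E_B = 456.34 MeV; E_B/A = 8.776 MeV
Hg-202: Σm = 80(1.007276) + 122(1.008665) = 203.639210 u; Δm = 1.712450 u; E_B = 1595.1 MeV; E_B/A = 7.897 MeV
Cr-52 has the higher binding energy per nucleon, so it is the more tightly bound nucleus.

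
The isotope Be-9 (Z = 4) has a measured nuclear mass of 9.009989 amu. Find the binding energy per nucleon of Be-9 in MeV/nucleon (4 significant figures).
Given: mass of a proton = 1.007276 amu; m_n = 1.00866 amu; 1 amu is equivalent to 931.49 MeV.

Mass of separated nucleons = 4(1.007276) + 5(1.00866) = 4.029104 + 5.04330 = 9.072404 amu
Mass defect Δm = 9.072404 − 9.009989 = 0.062415 amu
E_B = 0.062415 × 931.49 = 58.1389 MeV
Dividing by A = 9 gives 6.460 MeV per nucleon.

6.460 MeV/nucleon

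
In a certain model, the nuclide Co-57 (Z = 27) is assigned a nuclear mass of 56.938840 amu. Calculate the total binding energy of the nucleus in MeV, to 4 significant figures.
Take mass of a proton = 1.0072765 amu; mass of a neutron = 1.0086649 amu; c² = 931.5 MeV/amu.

482.1 MeV

The nucleus contains 27 protons and 57 − 27 = 30 neutrons.
Total constituent mass: 27 × 1.0072765 + 30 × 1.0086649 = 57.4564125 amu
Δm = 57.4564125 − 56.938840 = 0.5175725 amu
Converting to energy: 0.5175725 amu × 931.5 MeV/amu = 482.119 MeV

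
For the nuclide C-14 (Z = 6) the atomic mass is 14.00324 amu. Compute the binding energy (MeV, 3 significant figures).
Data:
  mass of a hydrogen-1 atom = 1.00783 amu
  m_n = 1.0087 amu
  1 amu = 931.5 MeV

With 6 protons and 8 neutrons (A = 14):
Mass of separated nucleons = 6(1.00783) + 8(1.0087) = 6.04698 + 8.0696 = 14.11658 amu
Δm = 14.11658 − 14.00324 = 0.11334 amu
Converting to energy: 0.11334 amu × 931.5 MeV/amu = 105.576 MeV

106 MeV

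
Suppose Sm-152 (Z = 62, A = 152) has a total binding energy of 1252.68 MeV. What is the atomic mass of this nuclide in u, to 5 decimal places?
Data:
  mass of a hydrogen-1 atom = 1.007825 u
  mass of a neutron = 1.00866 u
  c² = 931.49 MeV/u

Mass defect = 1252.68 MeV / (931.49 MeV/u) = 1.3448131 u
Constituent mass = 62(1.007825) + 90(1.00866) = 153.264550 u
Atomic mass = 153.264550 − 1.3448131 = 151.9197369 u ≈ 151.91974 u (to 5 decimal places)

151.91974 u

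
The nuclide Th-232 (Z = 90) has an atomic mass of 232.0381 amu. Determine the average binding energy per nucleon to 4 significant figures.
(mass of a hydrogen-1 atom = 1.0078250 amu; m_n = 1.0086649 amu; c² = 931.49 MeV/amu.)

With 90 protons and 142 neutrons (A = 232):
Mass of separated nucleons = 90(1.0078250) + 142(1.0086649) = 90.7042500 + 143.2304158 = 233.9346658 amu
Mass defect Δm = 233.9346658 − 232.0381 = 1.8965658 amu
Converting to energy: 1.8965658 amu × 931.49 MeV/amu = 1766.63 MeV
Per nucleon: 1766.63 / 232 = 7.615 MeV

7.615 MeV/nucleon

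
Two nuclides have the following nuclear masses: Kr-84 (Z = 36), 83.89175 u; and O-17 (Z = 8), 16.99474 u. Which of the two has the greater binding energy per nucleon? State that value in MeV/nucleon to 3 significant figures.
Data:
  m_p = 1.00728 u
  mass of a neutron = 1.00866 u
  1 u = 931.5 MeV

Kr-84; 8.72 MeV/nucleon

Kr-84: Σm = 36(1.00728) + 48(1.00866) = 84.67776 u; Δm = 0.78601 u; E_B = 732.17 MeV; E_B/A = 8.716 MeV
O-17: Σm = 8(1.00728) + 9(1.00866) = 17.13618 u; Δm = 0.14144 u; E_B = 131.75 MeV; E_B/A = 7.750 MeV
Kr-84 has the higher binding energy per nucleon, so it is the more tightly bound nucleus.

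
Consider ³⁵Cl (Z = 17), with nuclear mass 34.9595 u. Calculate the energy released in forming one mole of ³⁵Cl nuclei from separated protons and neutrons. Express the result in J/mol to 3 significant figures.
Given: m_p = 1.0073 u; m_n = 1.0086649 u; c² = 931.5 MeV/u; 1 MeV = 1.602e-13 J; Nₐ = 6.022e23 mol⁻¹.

With 17 protons and 18 neutrons (A = 35):
Total constituent mass: 17 × 1.0073 + 18 × 1.0086649 = 35.2800682 u
Δm = 35.2800682 − 34.9595 = 0.3205682 u
E_B = 0.3205682 × 931.5 = 298.609 MeV
Per nucleus in joules: 298.609 MeV × 1.602e-13 J/MeV = 4.7837e-11 J
Per mole: 4.7837e-11 J × 6.022e23 mol⁻¹ = 2.8807e+13 J/mol

2.88e+13 J/mol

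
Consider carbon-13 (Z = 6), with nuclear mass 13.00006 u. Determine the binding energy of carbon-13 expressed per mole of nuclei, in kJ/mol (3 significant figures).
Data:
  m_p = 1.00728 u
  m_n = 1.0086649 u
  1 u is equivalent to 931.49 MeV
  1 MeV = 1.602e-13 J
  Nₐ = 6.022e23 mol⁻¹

9.37e+09 kJ/mol

Z = 6, so N = A − Z = 13 − 6 = 7.
Σm = 6·m_p + 7·m_n = 6.04368 + 7.0606543 = 13.1043343 u
Mass defect Δm = 13.1043343 − 13.00006 = 0.1042743 u
Converting to energy: 0.1042743 u × 931.49 MeV/u = 97.1305 MeV
Per nucleus in joules: 97.1305 MeV × 1.602e-13 J/MeV = 1.5560e-11 J
Per mole: 1.5560e-11 J × 6.022e23 mol⁻¹ = 9.3702e+12 J/mol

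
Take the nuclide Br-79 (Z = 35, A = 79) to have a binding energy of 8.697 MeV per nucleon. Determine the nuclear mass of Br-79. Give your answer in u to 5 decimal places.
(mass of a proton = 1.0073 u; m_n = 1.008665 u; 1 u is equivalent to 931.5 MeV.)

Total binding energy = 79 × 8.697 = 687.063 MeV
Mass defect = 687.063 MeV / (931.5 MeV/u) = 0.7375878 u
Constituent mass = 35(1.0073) + 44(1.008665) = 79.636760 u
Nuclear mass = 79.636760 − 0.7375878 = 78.8991722 u ≈ 78.89917 u (to 5 decimal places)

78.89917 u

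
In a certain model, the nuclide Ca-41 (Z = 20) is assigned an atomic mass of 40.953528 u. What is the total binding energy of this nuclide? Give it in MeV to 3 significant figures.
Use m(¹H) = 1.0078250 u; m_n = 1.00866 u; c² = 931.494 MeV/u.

358 MeV

Total constituent mass: 20 × 1.0078250 + 21 × 1.00866 = 41.3383600 u
Δm = 41.3383600 − 40.953528 = 0.3848320 u
E_B = 0.3848320 × 931.494 = 358.469 MeV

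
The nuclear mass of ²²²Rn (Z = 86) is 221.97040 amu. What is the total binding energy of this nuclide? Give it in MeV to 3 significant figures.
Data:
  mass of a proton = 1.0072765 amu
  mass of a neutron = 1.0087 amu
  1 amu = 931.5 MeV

Z = 86, so N = A − Z = 222 − 86 = 136.
Mass of separated nucleons = 86(1.0072765) + 136(1.0087) = 86.6257790 + 137.1832 = 223.8089790 amu
Mass defect Δm = 223.8089790 − 221.97040 = 1.8385790 amu
E_B = 1.8385790 × 931.5 = 1712.64 MeV

1710 MeV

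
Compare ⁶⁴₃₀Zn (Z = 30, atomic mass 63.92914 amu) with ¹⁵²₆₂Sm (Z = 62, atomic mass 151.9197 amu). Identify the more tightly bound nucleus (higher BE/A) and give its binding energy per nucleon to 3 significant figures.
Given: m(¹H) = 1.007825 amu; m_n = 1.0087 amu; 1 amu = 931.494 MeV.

⁶⁴₃₀Zn: Σm = 30(1.007825) + 34(1.0087) = 64.530550 amu; Δm = 0.601410 amu; E_B = 560.21 MeV; E_B/A = 8.753 MeV
¹⁵²₆₂Sm: Σm = 62(1.007825) + 90(1.0087) = 153.268150 amu; Δm = 1.348450 amu; E_B = 1256.1 MeV; E_B/A = 8.264 MeV
⁶⁴₃₀Zn has the higher binding energy per nucleon, so it is the more tightly bound nucleus.

⁶⁴₃₀Zn; 8.75 MeV/nucleon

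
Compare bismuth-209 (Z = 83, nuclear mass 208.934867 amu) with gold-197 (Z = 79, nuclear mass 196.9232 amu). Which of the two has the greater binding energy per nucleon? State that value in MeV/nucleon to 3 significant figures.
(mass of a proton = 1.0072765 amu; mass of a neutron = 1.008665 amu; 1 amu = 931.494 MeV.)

gold-197; 7.92 MeV/nucleon

bismuth-209: Σm = 83(1.0072765) + 126(1.008665) = 210.6957395 amu; Δm = 1.7608725 amu; E_B = 1640.2 MeV; E_B/A = 7.848 MeV
gold-197: Σm = 79(1.0072765) + 118(1.008665) = 198.5973135 amu; Δm = 1.6741135 amu; E_B = 1559.4 MeV; E_B/A = 7.916 MeV
gold-197 has the higher binding energy per nucleon, so it is the more tightly bound nucleus.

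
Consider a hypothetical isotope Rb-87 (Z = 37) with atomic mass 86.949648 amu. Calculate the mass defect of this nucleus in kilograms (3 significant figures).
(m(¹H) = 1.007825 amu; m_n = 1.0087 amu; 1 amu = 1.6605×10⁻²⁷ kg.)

With 37 protons and 50 neutrons (A = 87):
Mass of separated nucleons = 37(1.007825) + 50(1.0087) = 37.289525 + 50.4350 = 87.724525 amu
Δm = 87.724525 − 86.949648 = 0.774877 amu
In SI units: 0.774877 amu × 1.6605×10⁻²⁷ kg/amu = 1.2867e-27 kg

1.29e-27 kg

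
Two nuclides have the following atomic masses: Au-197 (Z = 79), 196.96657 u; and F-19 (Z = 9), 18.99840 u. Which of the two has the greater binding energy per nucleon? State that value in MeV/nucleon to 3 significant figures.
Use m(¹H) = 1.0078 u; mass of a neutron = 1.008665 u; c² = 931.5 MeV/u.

Au-197: Σm = 79(1.0078) + 118(1.008665) = 198.638670 u; Δm = 1.672100 u; E_B = 1557.56 MeV; E_B/A = 7.906 MeV
F-19: Σm = 9(1.0078) + 10(1.008665) = 19.156850 u; Δm = 0.158450 u; E_B = 147.60 MeV; E_B/A = 7.768 MeV
Au-197 has the higher binding energy per nucleon, so it is the more tightly bound nucleus.

Au-197; 7.91 MeV/nucleon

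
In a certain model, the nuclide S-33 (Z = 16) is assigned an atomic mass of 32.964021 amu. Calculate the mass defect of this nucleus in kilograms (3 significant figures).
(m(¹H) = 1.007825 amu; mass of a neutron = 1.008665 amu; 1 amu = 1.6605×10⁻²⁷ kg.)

5.12e-28 kg

With 16 protons and 17 neutrons (A = 33):
Total constituent mass: 16 × 1.007825 + 17 × 1.008665 = 33.272505 amu
Δm = 33.272505 − 32.964021 = 0.308484 amu
In SI units: 0.308484 amu × 1.6605×10⁻²⁷ kg/amu = 5.1224e-28 kg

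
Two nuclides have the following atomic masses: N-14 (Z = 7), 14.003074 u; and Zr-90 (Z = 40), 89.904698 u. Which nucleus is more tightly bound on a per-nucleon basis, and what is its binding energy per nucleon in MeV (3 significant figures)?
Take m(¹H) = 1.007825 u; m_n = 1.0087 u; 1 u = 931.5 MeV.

N-14: Σm = 7(1.007825) + 7(1.0087) = 14.115675 u; Δm = 0.112601 u; E_B = 104.89 MeV; E_B/A = 7.492 MeV
Zr-90: Σm = 40(1.007825) + 50(1.0087) = 90.748000 u; Δm = 0.843302 u; E_B = 785.54 MeV; E_B/A = 8.728 MeV
Zr-90 has the higher binding energy per nucleon, so it is the more tightly bound nucleus.

Zr-90; 8.73 MeV/nucleon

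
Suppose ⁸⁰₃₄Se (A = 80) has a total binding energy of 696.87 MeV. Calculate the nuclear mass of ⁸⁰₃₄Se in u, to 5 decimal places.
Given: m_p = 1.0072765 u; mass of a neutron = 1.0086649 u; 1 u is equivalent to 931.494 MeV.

Mass defect = 696.87 MeV / (931.494 MeV/u) = 0.7481208 u
Constituent mass = 34(1.0072765) + 46(1.0086649) = 80.6459864 u
Nuclear mass = 80.6459864 − 0.7481208 = 79.8978656 u ≈ 79.89787 u (to 5 decimal places)

79.89787 u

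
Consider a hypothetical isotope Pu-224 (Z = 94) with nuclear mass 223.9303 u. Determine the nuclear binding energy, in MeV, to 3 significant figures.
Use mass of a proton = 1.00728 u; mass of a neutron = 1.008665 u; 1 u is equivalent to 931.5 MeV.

1750 MeV

The nucleus contains 94 protons and 224 − 94 = 130 neutrons.
Total constituent mass: 94 × 1.00728 + 130 × 1.008665 = 225.810770 u
The mass defect is 225.810770 − 223.9303 = 1.880470 u.
E_B = 1.880470 × 931.5 = 1751.66 MeV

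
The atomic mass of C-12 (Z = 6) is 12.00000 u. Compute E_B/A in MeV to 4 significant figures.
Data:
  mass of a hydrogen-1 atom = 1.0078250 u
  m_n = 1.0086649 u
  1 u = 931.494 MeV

7.680 MeV/nucleon

The nucleus contains 6 protons and 12 − 6 = 6 neutrons.
Total constituent mass: 6 × 1.0078250 + 6 × 1.0086649 = 12.0989394 u
Mass defect Δm = 12.0989394 − 12.00000 = 0.0989394 u
Binding energy = Δm·c² = 0.0989394 × 931.494 MeV/u = 92.1615 MeV
Dividing by A = 12 gives 7.680 MeV per nucleon.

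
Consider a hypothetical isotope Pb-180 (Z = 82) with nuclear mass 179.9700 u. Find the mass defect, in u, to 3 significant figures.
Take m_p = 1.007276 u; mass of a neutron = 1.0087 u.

Total constituent mass: 82 × 1.007276 + 98 × 1.0087 = 181.449232 u
Mass defect Δm = 181.449232 − 179.9700 = 1.479232 u

1.48 u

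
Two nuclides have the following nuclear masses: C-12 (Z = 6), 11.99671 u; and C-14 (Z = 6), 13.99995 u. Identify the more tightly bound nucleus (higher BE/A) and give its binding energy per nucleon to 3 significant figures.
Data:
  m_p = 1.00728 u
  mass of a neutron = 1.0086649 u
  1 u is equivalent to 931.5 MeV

C-12: Σm = 6(1.00728) + 6(1.0086649) = 12.0956694 u; Δm = 0.0989594 u; E_B = 92.181 MeV; E_B/A = 7.682 MeV
C-14: Σm = 6(1.00728) + 8(1.0086649) = 14.1129992 u; Δm = 0.1130492 u; E_B = 105.31 MeV; E_B/A = 7.522 MeV
C-12 has the higher binding energy per nucleon, so it is the more tightly bound nucleus.

C-12; 7.68 MeV/nucleon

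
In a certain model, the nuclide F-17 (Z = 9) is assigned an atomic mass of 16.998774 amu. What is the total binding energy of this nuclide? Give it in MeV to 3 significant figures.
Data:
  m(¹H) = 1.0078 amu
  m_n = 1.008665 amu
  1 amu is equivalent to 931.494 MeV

131 MeV

With 9 protons and 8 neutrons (A = 17):
Total constituent mass: 9 × 1.0078 + 8 × 1.008665 = 17.139520 amu
Mass defect Δm = 17.139520 − 16.998774 = 0.140746 amu
E_B = 0.140746 × 931.494 = 131.104 MeV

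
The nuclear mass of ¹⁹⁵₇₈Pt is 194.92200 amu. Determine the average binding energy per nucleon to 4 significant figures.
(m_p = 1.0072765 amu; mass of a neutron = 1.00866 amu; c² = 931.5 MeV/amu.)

With 78 protons and 117 neutrons (A = 195):
Total constituent mass: 78 × 1.0072765 + 117 × 1.00866 = 196.5807870 amu
Δm = 196.5807870 − 194.92200 = 1.6587870 amu
Converting to energy: 1.6587870 amu × 931.5 MeV/amu = 1545.16 MeV
BE/A = 1545.16 MeV / 195 = 7.924 MeV/nucleon

7.924 MeV/nucleon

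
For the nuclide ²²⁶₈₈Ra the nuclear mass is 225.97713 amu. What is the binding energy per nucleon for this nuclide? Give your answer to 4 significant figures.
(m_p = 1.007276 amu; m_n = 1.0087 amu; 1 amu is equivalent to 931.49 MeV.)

With 88 protons and 138 neutrons (A = 226):
Σm = 88·m_p + 138·m_n = 88.640288 + 139.2006 = 227.840888 amu
The mass defect is 227.840888 − 225.97713 = 1.863758 amu.
Binding energy = Δm·c² = 1.863758 × 931.49 MeV/amu = 1736.07 MeV
Per nucleon: 1736.07 / 226 = 7.682 MeV

7.682 MeV/nucleon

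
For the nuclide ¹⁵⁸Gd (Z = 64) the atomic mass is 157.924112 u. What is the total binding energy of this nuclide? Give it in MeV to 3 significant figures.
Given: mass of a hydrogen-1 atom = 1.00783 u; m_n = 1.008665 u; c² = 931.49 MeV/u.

Mass of separated nucleons = 64(1.00783) + 94(1.008665) = 64.50112 + 94.814510 = 159.315630 u
Mass defect Δm = 159.315630 − 157.924112 = 1.391518 u
Converting to energy: 1.391518 u × 931.49 MeV/u = 1296.19 MeV

1300 MeV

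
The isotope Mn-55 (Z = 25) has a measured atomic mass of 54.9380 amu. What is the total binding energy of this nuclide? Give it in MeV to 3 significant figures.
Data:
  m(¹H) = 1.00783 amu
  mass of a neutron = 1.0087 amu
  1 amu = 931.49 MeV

The nucleus contains 25 protons and 55 − 25 = 30 neutrons.
Total constituent mass: 25 × 1.00783 + 30 × 1.0087 = 55.45675 amu
Δm = 55.45675 − 54.9380 = 0.51875 amu
Converting to energy: 0.51875 amu × 931.49 MeV/amu = 483.210 MeV

483 MeV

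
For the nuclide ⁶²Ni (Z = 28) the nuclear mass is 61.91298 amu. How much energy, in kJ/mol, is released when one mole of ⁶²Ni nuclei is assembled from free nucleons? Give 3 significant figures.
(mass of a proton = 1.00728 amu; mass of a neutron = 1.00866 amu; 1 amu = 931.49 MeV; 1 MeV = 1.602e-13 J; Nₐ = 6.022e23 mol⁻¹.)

5.26e+10 kJ/mol

The nucleus contains 28 protons and 62 − 28 = 34 neutrons.
Mass of separated nucleons = 28(1.00728) + 34(1.00866) = 28.20384 + 34.29444 = 62.49828 amu
Δm = 62.49828 − 61.91298 = 0.58530 amu
Binding energy = Δm·c² = 0.58530 × 931.49 MeV/amu = 545.201 MeV
Per nucleus in joules: 545.201 MeV × 1.602e-13 J/MeV = 8.7341e-11 J
Per mole: 8.7341e-11 J × 6.022e23 mol⁻¹ = 5.2597e+13 J/mol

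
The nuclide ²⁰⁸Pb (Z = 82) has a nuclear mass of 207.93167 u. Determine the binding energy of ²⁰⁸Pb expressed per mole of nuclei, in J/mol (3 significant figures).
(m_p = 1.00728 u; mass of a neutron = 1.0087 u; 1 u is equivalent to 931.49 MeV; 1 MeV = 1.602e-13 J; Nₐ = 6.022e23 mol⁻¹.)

1.58e+14 J/mol

Z = 82, so N = A − Z = 208 − 82 = 126.
Σm = 82·m_p + 126·m_n = 82.59696 + 127.0962 = 209.69316 u
Mass defect Δm = 209.69316 − 207.93167 = 1.76149 u
E_B = 1.76149 × 931.49 = 1640.81 MeV
Per nucleus in joules: 1640.81 MeV × 1.602e-13 J/MeV = 2.6286e-10 J
Per mole: 2.6286e-10 J × 6.022e23 mol⁻¹ = 1.5829e+14 J/mol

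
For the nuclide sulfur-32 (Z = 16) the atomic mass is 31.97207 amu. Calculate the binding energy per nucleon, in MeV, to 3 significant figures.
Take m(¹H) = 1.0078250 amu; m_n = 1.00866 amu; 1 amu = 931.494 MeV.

With 16 protons and 16 neutrons (A = 32):
Total constituent mass: 16 × 1.0078250 + 16 × 1.00866 = 32.2637600 amu
The mass defect is 32.2637600 − 31.97207 = 0.2916900 amu.
Binding energy = Δm·c² = 0.2916900 × 931.494 MeV/amu = 271.707 MeV
Per nucleon: 271.707 / 32 = 8.491 MeV

8.49 MeV/nucleon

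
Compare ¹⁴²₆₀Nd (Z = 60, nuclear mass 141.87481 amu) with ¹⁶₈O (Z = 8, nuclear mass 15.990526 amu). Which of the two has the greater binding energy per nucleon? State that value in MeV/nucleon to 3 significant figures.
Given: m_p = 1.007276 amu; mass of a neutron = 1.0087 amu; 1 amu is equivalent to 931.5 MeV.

¹⁴²₆₀Nd: Σm = 60(1.007276) + 82(1.0087) = 143.149960 amu; Δm = 1.275150 amu; E_B = 1187.8 MeV; E_B/A = 8.3648 MeV
¹⁶₈O: Σm = 8(1.007276) + 8(1.0087) = 16.127808 amu; Δm = 0.137282 amu; E_B = 127.878 MeV; E_B/A = 7.992 MeV
¹⁴²₆₀Nd has the higher binding energy per nucleon, so it is the more tightly bound nucleus.

¹⁴²₆₀Nd; 8.36 MeV/nucleon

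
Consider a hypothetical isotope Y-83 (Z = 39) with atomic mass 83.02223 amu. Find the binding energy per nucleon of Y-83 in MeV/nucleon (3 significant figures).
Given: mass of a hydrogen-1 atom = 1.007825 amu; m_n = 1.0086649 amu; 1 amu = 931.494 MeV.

7.45 MeV/nucleon

Z = 39, so N = A − Z = 83 − 39 = 44.
Σm = 39·m(¹H) + 44·m_n = 39.305175 + 44.3812556 = 83.6864306 amu
The mass defect is 83.6864306 − 83.02223 = 0.6642006 amu.
E_B = 0.6642006 × 931.494 = 618.699 MeV
BE/A = 618.699 MeV / 83 = 7.454 MeV/nucleon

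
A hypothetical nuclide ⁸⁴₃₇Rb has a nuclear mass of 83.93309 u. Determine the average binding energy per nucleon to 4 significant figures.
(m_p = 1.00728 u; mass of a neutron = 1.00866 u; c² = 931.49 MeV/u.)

8.242 MeV/nucleon

With 37 protons and 47 neutrons (A = 84):
Mass of separated nucleons = 37(1.00728) + 47(1.00866) = 37.26936 + 47.40702 = 84.67638 u
Mass defect Δm = 84.67638 − 83.93309 = 0.74329 u
E_B = 0.74329 × 931.49 = 692.367 MeV
BE/A = 692.367 MeV / 84 = 8.242 MeV/nucleon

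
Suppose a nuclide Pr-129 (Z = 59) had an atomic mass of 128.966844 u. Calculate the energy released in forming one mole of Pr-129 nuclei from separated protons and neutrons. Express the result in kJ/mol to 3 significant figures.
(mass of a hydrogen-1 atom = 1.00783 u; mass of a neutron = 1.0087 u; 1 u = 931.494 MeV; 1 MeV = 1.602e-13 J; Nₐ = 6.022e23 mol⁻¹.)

The nucleus contains 59 protons and 129 − 59 = 70 neutrons.
Mass of separated nucleons = 59(1.00783) + 70(1.0087) = 59.46197 + 70.6090 = 130.07097 u
Δm = 130.07097 − 128.966844 = 1.104126 u
Binding energy = Δm·c² = 1.104126 × 931.494 MeV/u = 1028.49 MeV
Per nucleus in joules: 1028.49 MeV × 1.602e-13 J/MeV = 1.6476e-10 J
Per mole: 1.6476e-10 J × 6.022e23 mol⁻¹ = 9.9218e+13 J/mol

9.92e+10 kJ/mol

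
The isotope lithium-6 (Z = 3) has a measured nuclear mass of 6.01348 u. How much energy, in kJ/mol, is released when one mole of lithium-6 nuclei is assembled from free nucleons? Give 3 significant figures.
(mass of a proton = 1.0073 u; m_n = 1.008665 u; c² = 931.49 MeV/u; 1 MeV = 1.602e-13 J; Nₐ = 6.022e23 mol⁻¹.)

With 3 protons and 3 neutrons (A = 6):
Total constituent mass: 3 × 1.0073 + 3 × 1.008665 = 6.047895 u
The mass defect is 6.047895 − 6.01348 = 0.034415 u.
Binding energy = Δm·c² = 0.034415 × 931.49 MeV/u = 32.0572 MeV
Per nucleus in joules: 32.0572 MeV × 1.602e-13 J/MeV = 5.1356e-12 J
Per mole: 5.1356e-12 J × 6.022e23 mol⁻¹ = 3.0927e+12 J/mol

3.09e+09 kJ/mol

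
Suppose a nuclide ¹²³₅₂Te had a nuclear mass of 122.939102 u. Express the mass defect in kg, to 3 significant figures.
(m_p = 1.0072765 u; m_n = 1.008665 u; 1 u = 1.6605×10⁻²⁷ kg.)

Mass of separated nucleons = 52(1.0072765) + 71(1.008665) = 52.3783780 + 71.615215 = 123.9935930 u
Mass defect Δm = 123.9935930 − 122.939102 = 1.0544910 u
In SI units: 1.0544910 u × 1.6605×10⁻²⁷ kg/u = 1.7510e-27 kg

1.75e-27 kg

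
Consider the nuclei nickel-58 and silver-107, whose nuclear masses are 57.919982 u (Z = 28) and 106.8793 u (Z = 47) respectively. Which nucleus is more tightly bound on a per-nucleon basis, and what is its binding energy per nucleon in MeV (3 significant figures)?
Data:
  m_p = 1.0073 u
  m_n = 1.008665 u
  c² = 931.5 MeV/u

nickel-58: Σm = 28(1.0073) + 30(1.008665) = 58.464350 u; Δm = 0.544368 u; E_B = 507.08 MeV; E_B/A = 8.743 MeV
silver-107: Σm = 47(1.0073) + 60(1.008665) = 107.863000 u; Δm = 0.983700 u; E_B = 916.32 MeV; E_B/A = 8.564 MeV
nickel-58 has the higher binding energy per nucleon, so it is the more tightly bound nucleus.

nickel-58; 8.74 MeV/nucleon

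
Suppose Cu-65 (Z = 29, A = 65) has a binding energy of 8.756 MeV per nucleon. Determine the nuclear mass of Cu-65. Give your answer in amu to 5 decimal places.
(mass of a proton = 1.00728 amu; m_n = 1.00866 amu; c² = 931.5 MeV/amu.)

64.91189 amu

Total binding energy = 65 × 8.756 = 569.140 MeV
Mass defect = 569.140 MeV / (931.5 MeV/amu) = 0.6109930 amu
Constituent mass = 29(1.00728) + 36(1.00866) = 65.52288 amu
Nuclear mass = 65.52288 − 0.6109930 = 64.9118870 amu ≈ 64.91189 amu (to 5 decimal places)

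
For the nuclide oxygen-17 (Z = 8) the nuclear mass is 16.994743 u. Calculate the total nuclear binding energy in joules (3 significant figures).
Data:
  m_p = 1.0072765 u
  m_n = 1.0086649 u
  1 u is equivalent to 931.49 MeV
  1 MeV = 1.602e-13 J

The nucleus contains 8 protons and 17 − 8 = 9 neutrons.
Total constituent mass: 8 × 1.0072765 + 9 × 1.0086649 = 17.1361961 u
Δm = 17.1361961 − 16.994743 = 0.1414531 u
Binding energy = Δm·c² = 0.1414531 × 931.49 MeV/u = 131.762 MeV
In joules: 131.762 MeV × 1.602e-13 J/MeV = 2.1108e-11 J

2.11e-11 J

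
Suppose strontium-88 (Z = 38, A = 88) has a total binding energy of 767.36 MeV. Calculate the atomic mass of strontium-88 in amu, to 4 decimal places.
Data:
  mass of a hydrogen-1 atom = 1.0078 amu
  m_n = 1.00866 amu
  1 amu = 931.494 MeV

87.9056 amu

Mass defect = 767.36 MeV / (931.494 MeV/amu) = 0.823795 amu
Constituent mass = 38(1.0078) + 50(1.00866) = 88.72940 amu
Atomic mass = 88.72940 − 0.823795 = 87.905605 amu ≈ 87.9056 amu (to 4 decimal places)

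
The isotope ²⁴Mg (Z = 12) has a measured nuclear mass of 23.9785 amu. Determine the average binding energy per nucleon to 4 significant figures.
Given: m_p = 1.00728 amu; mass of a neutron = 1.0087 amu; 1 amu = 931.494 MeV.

Σm = 12·m_p + 12·m_n = 12.08736 + 12.1044 = 24.19176 amu
The mass defect is 24.19176 − 23.9785 = 0.21326 amu.
E_B = 0.21326 × 931.494 = 198.650 MeV
BE/A = 198.650 MeV / 24 = 8.277 MeV/nucleon

8.277 MeV/nucleon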